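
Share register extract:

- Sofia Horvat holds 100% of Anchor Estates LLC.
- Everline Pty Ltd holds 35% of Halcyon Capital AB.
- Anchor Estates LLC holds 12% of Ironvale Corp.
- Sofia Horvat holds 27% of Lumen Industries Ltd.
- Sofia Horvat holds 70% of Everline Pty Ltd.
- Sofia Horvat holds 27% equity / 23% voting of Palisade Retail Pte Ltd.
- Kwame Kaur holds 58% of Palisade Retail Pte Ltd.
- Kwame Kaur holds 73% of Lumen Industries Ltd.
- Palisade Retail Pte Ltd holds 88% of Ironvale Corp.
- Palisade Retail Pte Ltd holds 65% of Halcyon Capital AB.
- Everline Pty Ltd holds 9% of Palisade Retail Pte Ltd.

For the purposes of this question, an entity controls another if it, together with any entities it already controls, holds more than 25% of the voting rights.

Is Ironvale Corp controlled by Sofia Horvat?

Sofia holds 100% of Anchor, so Sofia controls Anchor.
Sofia holds 70% of Everline, so Sofia controls Everline.
Sofia and Everline together hold 23% + 9% = 32% of Palisade, so Sofia controls Palisade.
Palisade and Anchor together hold 88% + 12% = 100% of Ironvale, so Sofia controls Ironvale.

Yes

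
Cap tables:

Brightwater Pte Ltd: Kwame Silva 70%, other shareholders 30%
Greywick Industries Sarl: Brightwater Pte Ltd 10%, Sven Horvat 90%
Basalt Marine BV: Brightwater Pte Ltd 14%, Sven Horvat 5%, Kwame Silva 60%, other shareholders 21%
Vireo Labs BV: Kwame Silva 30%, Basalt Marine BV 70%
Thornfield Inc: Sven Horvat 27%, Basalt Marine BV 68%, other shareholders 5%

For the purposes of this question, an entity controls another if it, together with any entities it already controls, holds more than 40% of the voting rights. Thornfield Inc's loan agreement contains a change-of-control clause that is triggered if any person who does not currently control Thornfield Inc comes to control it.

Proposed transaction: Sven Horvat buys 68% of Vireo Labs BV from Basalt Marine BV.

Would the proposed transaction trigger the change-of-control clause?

No

The purchase adds only to Sven's holdings (Basalt's stake shrinks), so Sven is the only person who could newly come to control Thornfield.
Sven holds 90% of Greywick, so Sven controls Greywick.
In Thornfield, Sven's side holds only 27%, not > 40%.
So before the transaction, Sven does not control Thornfield.
After the purchase, Sven holds 68% of Vireo directly, and Basalt's stake falls to 2%.
Sven holds 68% of Vireo, so Sven controls Vireo.
After the transaction, Sven's side holds 27% of Thornfield, not > 40%, so Sven still does not control Thornfield.
No new person acquires control, so the clause is not triggered.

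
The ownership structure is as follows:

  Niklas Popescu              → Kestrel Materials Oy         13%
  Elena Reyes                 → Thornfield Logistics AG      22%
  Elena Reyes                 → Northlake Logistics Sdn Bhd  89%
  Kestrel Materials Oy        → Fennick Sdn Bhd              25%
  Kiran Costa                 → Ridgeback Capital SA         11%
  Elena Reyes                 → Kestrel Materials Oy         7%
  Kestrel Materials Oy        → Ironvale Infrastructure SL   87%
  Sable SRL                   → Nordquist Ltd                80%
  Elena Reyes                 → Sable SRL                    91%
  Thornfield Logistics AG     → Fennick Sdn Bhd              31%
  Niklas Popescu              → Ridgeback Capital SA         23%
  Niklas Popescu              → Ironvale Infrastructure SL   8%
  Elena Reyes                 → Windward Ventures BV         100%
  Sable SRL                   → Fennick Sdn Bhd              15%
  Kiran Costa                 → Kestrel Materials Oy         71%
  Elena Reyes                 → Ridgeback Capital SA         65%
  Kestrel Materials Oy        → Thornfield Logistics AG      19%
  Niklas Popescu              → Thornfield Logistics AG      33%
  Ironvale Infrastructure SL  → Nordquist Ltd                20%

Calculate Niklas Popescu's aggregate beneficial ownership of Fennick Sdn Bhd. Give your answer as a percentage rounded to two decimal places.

14.25%

Niklas reaches Fennick along 3 paths.
Via Kestrel: 13% × 25% = 3.25%.
Via Kestrel → Thornfield: 13% × 19% × 31% = 0.7657%.
Via Thornfield: 33% × 31% = 10.23%.
Total: 3.25% + 0.7657% + 10.23% = 14.2457%.
Rounded: 14.25%.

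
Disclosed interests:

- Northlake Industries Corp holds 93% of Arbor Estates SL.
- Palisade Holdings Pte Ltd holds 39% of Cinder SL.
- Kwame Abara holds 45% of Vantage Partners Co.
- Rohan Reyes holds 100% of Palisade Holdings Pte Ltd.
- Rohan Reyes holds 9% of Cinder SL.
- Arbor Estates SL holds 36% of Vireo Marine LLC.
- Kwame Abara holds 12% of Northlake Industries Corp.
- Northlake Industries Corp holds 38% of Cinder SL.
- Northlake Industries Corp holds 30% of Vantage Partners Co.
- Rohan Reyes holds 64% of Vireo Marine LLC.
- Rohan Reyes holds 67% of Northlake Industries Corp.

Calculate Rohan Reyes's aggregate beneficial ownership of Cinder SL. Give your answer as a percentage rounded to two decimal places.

Rohan reaches Cinder along 3 paths.
Via Northlake: 67% × 38% = 25.46%.
Direct stake: 9% = 9%.
Via Palisade: 100% × 39% = 39%.
Total: 25.46% + 9% + 39% = 73.46%.

73.46%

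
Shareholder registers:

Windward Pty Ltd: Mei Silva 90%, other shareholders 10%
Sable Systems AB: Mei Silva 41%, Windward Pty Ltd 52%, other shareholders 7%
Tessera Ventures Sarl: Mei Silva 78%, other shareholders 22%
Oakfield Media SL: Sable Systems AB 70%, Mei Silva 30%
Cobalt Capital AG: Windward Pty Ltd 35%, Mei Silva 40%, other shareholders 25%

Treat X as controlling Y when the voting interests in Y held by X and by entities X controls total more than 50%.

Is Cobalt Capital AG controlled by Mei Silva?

Yes

Mei holds 90% of Windward, so Mei controls Windward.
Windward and Mei together hold 35% + 40% = 75% of Cobalt, so Mei controls Cobalt.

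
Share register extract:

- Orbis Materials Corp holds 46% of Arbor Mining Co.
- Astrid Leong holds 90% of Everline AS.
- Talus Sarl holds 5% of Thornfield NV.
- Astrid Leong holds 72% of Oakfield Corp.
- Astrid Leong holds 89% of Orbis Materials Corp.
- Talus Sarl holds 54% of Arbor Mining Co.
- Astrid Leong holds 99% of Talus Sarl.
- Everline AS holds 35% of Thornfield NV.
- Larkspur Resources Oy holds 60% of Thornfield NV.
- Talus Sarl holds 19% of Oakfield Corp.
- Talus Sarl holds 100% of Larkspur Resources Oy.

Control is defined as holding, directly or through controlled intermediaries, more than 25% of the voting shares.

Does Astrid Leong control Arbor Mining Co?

Astrid holds 99% of Talus, so Astrid controls Talus.
Astrid holds 89% of Orbis, so Astrid controls Orbis.
Orbis and Talus together hold 46% + 54% = 100% of Arbor, so Astrid controls Arbor.

Yes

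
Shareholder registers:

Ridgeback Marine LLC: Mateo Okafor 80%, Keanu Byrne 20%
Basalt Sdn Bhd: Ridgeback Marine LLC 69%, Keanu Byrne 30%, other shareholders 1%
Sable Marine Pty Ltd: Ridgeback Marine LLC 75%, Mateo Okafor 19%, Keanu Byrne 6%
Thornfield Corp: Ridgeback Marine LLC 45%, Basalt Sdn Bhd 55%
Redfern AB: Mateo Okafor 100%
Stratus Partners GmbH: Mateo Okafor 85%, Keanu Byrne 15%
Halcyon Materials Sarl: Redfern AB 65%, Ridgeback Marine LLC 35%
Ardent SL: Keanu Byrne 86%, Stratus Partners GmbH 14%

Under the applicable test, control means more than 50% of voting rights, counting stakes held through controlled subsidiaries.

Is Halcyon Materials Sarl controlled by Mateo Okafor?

Yes

Mateo holds 80% of Ridgeback, so Mateo controls Ridgeback.
Mateo holds 100% of Redfern, so Mateo controls Redfern.
Redfern and Ridgeback together hold 65% + 35% = 100% of Halcyon, so Mateo controls Halcyon.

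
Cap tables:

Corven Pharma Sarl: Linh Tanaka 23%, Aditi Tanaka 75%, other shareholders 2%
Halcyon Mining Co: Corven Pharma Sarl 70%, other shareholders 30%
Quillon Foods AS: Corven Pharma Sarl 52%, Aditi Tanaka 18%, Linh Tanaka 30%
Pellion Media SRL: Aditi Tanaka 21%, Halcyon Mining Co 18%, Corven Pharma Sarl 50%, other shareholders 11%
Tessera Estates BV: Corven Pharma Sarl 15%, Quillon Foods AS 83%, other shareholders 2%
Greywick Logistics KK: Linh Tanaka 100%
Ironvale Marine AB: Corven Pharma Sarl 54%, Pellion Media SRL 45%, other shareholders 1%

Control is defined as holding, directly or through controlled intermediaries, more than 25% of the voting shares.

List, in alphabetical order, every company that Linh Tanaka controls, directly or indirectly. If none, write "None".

Greywick Logistics KK, Quillon Foods AS, Tessera Estates BV

Linh holds 30% of Quillon, so Linh controls Quillon.
Quillon holds 83% of Tessera, so Linh controls Tessera.
Linh holds 100% of Greywick, so Linh controls Greywick.
No other company's threshold is met.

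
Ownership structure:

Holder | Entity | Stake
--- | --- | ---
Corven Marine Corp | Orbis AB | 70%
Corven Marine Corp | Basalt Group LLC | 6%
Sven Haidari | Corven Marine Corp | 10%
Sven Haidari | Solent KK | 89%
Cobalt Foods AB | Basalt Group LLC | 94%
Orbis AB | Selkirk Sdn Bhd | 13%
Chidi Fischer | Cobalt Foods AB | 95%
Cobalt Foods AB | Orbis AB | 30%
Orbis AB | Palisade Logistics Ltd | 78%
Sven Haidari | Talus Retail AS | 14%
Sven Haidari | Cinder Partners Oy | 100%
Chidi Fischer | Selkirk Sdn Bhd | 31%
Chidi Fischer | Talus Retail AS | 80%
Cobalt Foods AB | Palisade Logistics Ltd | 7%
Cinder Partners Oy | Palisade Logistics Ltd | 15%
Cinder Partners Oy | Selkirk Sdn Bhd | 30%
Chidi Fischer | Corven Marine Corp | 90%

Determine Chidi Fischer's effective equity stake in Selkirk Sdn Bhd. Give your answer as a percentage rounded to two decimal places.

Chidi reaches Selkirk along 3 paths.
Direct stake: 31% = 31%.
Via Corven → Orbis: 90% × 70% × 13% = 8.19%.
Via Cobalt → Orbis: 95% × 30% × 13% = 3.705%.
Total: 31% + 8.19% + 3.705% = 42.895%.
Rounded: 42.90%.

42.90%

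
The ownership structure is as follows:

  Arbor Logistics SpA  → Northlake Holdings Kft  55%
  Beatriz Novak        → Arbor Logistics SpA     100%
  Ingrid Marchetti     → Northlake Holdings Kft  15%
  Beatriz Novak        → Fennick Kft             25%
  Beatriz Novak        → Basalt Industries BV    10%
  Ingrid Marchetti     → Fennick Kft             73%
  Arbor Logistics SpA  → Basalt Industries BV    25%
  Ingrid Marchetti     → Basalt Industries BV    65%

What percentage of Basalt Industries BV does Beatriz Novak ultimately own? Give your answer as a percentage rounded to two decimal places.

35.00%

Beatriz reaches Basalt along 2 paths.
Via Arbor: 100% × 25% = 25%.
Direct stake: 10% = 10%.
Total: 25% + 10% = 35%.
Rounded: 35.00%.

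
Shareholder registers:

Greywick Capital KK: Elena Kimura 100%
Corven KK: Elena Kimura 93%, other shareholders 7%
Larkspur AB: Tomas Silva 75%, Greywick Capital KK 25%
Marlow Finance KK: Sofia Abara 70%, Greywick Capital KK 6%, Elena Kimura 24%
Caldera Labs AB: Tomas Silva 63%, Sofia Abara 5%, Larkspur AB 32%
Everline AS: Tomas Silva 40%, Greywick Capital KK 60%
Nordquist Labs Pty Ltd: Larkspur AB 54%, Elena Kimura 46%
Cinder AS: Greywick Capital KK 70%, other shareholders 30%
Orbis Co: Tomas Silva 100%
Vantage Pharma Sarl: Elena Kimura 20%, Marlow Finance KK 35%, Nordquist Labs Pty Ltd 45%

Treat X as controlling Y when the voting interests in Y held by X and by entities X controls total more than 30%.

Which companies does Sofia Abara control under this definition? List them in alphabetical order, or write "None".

Sofia holds 70% of Marlow, so Sofia controls Marlow.
Marlow holds 35% of Vantage, so Sofia controls Vantage.
No other company's threshold is met.

Marlow Finance KK, Vantage Pharma Sarl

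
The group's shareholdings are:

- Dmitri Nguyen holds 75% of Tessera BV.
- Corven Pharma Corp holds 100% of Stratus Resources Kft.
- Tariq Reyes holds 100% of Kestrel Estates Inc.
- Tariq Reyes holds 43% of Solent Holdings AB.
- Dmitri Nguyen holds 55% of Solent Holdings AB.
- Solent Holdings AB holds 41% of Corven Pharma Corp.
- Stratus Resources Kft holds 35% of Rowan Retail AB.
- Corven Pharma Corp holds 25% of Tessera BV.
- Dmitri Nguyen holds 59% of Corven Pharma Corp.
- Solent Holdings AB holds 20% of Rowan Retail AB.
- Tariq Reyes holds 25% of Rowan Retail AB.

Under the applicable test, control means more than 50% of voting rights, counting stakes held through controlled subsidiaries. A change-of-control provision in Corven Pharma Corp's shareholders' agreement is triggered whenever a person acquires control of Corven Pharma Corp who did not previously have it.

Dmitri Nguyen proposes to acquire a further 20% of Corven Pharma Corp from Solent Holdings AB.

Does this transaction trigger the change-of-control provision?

The purchase adds only to Dmitri's holdings (Solent's stake shrinks), so Dmitri is the only person who could newly come to control Corven.
Dmitri holds 55% of Solent, so Dmitri controls Solent.
Dmitri and Solent together hold 59% + 41% = 100% of Corven, so Dmitri controls Corven.
So Dmitri already controls Corven before the transaction.
After the purchase, Dmitri's direct stake in Corven rises to 59% + 20% = 79%, and Solent's stake falls to 21%.
Dmitri controlled Corven already, so this is not a new person acquiring control; every other person's position is unchanged or reduced.
No new person acquires control, so the clause is not triggered.

No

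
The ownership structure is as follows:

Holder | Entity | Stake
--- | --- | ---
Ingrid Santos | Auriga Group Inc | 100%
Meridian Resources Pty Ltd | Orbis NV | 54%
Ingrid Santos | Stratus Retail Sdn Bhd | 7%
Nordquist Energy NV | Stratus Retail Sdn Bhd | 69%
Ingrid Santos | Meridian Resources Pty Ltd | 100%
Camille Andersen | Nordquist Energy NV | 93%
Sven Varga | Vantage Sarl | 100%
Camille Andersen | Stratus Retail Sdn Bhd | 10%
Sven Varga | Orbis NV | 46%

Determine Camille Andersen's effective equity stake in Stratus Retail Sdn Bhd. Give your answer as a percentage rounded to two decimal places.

Camille reaches Stratus along 2 paths.
Via Nordquist: 93% × 69% = 64.17%.
Direct stake: 10% = 10%.
Total: 64.17% + 10% = 74.17%.

74.17%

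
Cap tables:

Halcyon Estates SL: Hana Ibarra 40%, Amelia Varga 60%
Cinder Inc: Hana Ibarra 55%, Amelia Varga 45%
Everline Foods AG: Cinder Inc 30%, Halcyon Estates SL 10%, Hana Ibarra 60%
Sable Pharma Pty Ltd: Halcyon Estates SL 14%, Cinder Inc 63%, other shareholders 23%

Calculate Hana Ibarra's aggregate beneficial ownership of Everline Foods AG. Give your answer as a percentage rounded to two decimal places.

Hana reaches Everline along 3 paths.
Via Cinder: 55% × 30% = 16.5%.
Via Halcyon: 40% × 10% = 4%.
Direct stake: 60% = 60%.
Total: 16.5% + 4% + 60% = 80.5%.
Rounded: 80.50%.

80.50%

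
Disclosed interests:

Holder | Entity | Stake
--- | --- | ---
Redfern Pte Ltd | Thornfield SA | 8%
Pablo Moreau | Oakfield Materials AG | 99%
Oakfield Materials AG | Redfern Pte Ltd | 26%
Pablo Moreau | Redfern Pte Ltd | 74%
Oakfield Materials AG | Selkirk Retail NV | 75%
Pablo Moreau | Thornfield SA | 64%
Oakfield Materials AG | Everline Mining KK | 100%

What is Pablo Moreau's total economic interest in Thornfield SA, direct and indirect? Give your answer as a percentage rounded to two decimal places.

71.98%

Pablo reaches Thornfield along 3 paths.
Via Oakfield → Redfern: 99% × 26% × 8% = 2.0592%.
Via Redfern: 74% × 8% = 5.92%.
Direct stake: 64% = 64%.
Total: 2.0592% + 5.92% + 64% = 71.9792%.
Rounded: 71.98%.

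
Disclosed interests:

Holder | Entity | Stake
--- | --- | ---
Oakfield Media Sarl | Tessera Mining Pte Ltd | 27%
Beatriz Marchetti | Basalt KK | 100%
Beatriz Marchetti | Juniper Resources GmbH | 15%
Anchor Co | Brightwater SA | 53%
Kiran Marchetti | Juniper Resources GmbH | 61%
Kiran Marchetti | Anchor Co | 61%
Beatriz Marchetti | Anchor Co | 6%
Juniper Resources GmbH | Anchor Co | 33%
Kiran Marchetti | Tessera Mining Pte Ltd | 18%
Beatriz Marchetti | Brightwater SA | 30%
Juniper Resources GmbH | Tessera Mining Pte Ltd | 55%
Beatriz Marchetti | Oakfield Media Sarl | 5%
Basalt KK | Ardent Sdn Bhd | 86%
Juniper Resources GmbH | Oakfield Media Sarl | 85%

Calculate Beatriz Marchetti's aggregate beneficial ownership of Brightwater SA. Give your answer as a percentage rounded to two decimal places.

Beatriz reaches Brightwater along 3 paths.
Direct stake: 30% = 30%.
Via Juniper → Anchor: 15% × 33% × 53% = 2.6235%.
Via Anchor: 6% × 53% = 3.18%.
Total: 30% + 2.6235% + 3.18% = 35.8035%.
Rounded: 35.80%.

35.80%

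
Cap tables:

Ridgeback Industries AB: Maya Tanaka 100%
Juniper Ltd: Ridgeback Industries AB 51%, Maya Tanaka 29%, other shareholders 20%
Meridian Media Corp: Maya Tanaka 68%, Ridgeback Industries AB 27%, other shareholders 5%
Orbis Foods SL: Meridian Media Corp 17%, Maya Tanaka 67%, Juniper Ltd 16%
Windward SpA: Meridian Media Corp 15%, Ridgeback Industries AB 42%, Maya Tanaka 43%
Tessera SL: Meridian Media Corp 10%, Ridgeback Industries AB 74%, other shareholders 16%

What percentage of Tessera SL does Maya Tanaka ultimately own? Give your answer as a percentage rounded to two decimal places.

83.50%

Maya reaches Tessera along 3 paths.
Via Meridian: 68% × 10% = 6.8%.
Via Ridgeback → Meridian: 100% × 27% × 10% = 2.7%.
Via Ridgeback: 100% × 74% = 74%.
Total: 6.8% + 2.7% + 74% = 83.5%.
Rounded: 83.50%.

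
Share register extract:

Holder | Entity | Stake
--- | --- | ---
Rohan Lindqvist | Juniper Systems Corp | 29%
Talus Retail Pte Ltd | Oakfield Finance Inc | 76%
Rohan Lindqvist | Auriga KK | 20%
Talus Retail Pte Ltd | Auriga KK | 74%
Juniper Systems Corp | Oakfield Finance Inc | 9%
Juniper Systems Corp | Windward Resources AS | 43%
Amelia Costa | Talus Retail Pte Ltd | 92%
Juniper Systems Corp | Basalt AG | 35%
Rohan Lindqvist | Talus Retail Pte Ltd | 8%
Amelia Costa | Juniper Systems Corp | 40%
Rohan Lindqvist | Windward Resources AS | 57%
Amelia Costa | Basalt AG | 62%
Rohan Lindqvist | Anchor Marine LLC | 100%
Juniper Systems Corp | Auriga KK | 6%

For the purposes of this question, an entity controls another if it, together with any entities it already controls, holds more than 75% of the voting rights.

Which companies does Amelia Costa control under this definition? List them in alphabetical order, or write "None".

Oakfield Finance Inc, Talus Retail Pte Ltd

Amelia holds 92% of Talus, so Amelia controls Talus.
Talus holds 76% of Oakfield, so Amelia controls Oakfield.
No other company's threshold is met.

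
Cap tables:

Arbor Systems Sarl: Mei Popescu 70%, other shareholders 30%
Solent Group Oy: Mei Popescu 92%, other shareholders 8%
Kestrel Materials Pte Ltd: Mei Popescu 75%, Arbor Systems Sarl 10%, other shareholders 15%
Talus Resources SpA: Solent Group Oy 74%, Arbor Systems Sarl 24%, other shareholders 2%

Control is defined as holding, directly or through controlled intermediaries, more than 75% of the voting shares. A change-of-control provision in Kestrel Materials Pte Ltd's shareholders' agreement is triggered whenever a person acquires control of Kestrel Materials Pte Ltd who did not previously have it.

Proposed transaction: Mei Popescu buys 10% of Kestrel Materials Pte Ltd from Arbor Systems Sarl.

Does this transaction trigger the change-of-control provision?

Yes

The purchase adds only to Mei's holdings (Arbor's stake shrinks), so Mei is the only person who could newly come to control Kestrel.
Mei holds 92% of Solent, so Mei controls Solent.
In Kestrel, Mei's side holds only 75%, not > 75%.
So before the transaction, Mei does not control Kestrel.
After the purchase, Mei's direct stake in Kestrel rises to 75% + 10% = 85%, and Arbor's stake falls to 0%.
Mei holds 85% of Kestrel, so Mei controls Kestrel.
Mei did not control Kestrel before and does after, so the clause is triggered.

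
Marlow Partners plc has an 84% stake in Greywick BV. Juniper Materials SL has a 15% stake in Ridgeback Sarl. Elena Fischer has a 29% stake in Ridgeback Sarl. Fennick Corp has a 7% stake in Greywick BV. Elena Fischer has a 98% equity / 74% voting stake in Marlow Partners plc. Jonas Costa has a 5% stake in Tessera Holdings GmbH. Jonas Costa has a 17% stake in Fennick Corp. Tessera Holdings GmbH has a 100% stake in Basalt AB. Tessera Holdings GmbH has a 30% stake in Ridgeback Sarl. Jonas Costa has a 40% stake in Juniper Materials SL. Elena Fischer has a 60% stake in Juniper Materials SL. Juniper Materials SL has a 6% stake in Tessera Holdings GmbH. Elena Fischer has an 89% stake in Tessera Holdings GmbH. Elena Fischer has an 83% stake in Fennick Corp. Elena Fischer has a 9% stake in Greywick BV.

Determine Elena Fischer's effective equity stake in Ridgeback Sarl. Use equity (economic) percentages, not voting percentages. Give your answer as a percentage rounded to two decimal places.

65.78%

Elena reaches Ridgeback along 4 paths.
Via Juniper: 60% × 15% = 9%.
Direct stake: 29% = 29%.
Via Juniper → Tessera: 60% × 6% × 30% = 1.08%.
Via Tessera: 89% × 30% = 26.7%.
Total: 9% + 29% + 1.08% + 26.7% = 65.78%.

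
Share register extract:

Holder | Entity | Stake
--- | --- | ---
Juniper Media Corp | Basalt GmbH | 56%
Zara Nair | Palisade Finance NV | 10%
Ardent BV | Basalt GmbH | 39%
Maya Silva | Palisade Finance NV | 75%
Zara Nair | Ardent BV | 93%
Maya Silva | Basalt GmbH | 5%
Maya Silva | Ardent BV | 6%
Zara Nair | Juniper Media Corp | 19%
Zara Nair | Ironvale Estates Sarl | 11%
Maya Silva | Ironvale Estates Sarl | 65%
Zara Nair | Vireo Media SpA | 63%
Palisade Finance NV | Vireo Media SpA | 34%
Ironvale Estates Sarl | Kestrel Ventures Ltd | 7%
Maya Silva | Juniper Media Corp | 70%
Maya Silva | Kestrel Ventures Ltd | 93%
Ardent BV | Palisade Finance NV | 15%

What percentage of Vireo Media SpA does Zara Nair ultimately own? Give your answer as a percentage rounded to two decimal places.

71.14%

Zara reaches Vireo along 3 paths.
Direct stake: 63% = 63%.
Via Ardent → Palisade: 93% × 15% × 34% = 4.743%.
Via Palisade: 10% × 34% = 3.4%.
Total: 63% + 4.743% + 3.4% = 71.143%.
Rounded: 71.14%.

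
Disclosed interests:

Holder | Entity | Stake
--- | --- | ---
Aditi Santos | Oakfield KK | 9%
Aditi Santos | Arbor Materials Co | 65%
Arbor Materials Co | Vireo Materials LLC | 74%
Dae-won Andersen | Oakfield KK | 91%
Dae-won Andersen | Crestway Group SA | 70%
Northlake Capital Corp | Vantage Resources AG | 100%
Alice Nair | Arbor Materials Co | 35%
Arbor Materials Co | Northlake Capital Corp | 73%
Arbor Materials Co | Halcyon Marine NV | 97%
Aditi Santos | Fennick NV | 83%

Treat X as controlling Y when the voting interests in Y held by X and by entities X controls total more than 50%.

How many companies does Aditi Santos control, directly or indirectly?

6

Aditi holds 65% of Arbor, so Aditi controls Arbor.
Arbor holds 97% of Halcyon, so Aditi controls Halcyon.
Arbor holds 74% of Vireo, so Aditi controls Vireo.
Aditi holds 83% of Fennick, so Aditi controls Fennick.
Arbor holds 73% of Northlake, so Aditi controls Northlake.
Northlake holds 100% of Vantage, so Aditi controls Vantage.
No other company's threshold is met.
Aditi controls 6 companies.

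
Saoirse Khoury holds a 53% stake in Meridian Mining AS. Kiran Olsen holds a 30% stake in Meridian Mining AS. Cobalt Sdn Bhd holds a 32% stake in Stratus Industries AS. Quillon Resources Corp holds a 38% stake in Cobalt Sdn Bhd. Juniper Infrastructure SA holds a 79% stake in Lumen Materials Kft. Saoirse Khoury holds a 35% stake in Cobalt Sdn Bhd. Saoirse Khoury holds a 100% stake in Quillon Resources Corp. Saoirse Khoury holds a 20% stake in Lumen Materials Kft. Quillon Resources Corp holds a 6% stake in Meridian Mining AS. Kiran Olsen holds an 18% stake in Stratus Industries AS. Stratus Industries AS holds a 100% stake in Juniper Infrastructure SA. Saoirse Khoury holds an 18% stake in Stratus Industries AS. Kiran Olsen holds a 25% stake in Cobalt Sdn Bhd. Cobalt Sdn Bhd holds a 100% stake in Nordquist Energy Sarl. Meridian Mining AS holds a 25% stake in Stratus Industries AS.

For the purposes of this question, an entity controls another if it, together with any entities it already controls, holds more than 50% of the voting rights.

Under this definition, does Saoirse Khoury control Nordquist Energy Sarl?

Yes

Saoirse holds 100% of Quillon, so Saoirse controls Quillon.
Saoirse and Quillon together hold 35% + 38% = 73% of Cobalt, so Saoirse controls Cobalt.
Cobalt holds 100% of Nordquist, so Saoirse controls Nordquist.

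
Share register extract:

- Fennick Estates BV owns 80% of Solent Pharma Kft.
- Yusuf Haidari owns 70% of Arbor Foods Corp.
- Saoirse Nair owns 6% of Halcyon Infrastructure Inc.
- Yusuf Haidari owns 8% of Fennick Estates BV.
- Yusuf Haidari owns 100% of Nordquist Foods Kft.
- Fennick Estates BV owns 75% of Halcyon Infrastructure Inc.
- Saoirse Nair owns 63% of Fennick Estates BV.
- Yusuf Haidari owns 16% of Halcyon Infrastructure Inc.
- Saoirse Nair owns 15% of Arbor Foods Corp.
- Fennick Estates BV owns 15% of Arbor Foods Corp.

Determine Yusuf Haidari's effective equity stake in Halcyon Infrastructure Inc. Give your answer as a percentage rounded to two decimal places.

22.00%

Yusuf reaches Halcyon along 2 paths.
Via Fennick: 8% × 75% = 6%.
Direct stake: 16% = 16%.
Total: 6% + 16% = 22%.
Rounded: 22.00%.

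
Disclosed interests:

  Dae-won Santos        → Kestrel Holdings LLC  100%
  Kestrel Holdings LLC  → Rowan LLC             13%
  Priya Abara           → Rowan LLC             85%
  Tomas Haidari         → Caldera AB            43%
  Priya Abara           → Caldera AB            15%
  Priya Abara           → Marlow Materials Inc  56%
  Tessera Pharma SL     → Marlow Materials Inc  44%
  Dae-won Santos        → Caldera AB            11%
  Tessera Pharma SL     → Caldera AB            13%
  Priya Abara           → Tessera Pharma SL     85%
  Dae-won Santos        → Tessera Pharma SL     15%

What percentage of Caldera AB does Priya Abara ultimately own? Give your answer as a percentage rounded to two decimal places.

26.05%

Priya reaches Caldera along 2 paths.
Direct stake: 15% = 15%.
Via Tessera: 85% × 13% = 11.05%.
Total: 15% + 11.05% = 26.05%.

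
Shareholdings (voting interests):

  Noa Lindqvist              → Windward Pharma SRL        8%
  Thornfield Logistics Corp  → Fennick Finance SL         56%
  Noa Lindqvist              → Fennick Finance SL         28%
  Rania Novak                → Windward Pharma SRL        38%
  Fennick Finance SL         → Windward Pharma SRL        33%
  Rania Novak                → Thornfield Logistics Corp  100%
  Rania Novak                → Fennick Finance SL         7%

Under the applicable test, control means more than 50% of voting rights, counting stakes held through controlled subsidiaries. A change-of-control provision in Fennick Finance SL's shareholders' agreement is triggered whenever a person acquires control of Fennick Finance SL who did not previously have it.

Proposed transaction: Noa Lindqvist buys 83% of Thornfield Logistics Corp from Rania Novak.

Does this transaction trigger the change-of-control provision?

Yes

The purchase adds only to Noa's holdings (Rania's stake shrinks), so Noa is the only person who could newly come to control Fennick.
Noa's largest direct stake is 28% in Fennick, which does not meet the threshold, so Noa controls no company.
In Fennick, Noa's side holds only 28%, not > 50%.
So before the transaction, Noa does not control Fennick.
After the purchase, Noa holds 83% of Thornfield directly, and Rania's stake falls to 17%.
Noa holds 83% of Thornfield, so Noa controls Thornfield.
Thornfield and Noa together hold 56% + 28% = 84% of Fennick, so Noa controls Fennick.
Noa did not control Fennick before and does after, so the clause is triggered.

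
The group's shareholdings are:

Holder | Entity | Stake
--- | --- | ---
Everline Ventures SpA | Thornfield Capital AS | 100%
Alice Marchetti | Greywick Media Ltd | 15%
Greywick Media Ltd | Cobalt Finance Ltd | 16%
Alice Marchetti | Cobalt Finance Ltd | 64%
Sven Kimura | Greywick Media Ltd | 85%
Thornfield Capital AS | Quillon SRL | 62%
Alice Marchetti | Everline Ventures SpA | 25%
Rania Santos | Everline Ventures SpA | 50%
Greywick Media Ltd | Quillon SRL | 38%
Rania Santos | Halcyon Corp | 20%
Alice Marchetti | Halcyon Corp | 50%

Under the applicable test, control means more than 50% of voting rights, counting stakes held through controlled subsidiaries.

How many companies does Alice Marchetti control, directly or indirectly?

1

Alice holds 64% of Cobalt, so Alice controls Cobalt.
No other company's threshold is met.
Alice controls 1 company.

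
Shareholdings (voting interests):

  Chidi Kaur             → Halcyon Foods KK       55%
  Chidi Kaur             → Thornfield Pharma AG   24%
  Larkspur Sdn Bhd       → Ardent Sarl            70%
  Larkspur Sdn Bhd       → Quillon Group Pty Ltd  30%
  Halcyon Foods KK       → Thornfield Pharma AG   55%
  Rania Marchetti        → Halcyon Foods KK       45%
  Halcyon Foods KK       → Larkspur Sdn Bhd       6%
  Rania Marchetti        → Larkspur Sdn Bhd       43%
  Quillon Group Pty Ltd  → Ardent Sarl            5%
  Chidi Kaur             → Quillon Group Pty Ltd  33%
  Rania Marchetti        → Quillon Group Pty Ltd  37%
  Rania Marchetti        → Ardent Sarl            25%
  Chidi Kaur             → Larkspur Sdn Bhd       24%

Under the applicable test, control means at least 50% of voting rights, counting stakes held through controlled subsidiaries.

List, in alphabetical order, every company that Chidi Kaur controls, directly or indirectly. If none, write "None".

Chidi holds 55% of Halcyon, so Chidi controls Halcyon.
Chidi and Halcyon together hold 24% + 55% = 79% of Thornfield, so Chidi controls Thornfield.
No other company's threshold is met.

Halcyon Foods KK, Thornfield Pharma AG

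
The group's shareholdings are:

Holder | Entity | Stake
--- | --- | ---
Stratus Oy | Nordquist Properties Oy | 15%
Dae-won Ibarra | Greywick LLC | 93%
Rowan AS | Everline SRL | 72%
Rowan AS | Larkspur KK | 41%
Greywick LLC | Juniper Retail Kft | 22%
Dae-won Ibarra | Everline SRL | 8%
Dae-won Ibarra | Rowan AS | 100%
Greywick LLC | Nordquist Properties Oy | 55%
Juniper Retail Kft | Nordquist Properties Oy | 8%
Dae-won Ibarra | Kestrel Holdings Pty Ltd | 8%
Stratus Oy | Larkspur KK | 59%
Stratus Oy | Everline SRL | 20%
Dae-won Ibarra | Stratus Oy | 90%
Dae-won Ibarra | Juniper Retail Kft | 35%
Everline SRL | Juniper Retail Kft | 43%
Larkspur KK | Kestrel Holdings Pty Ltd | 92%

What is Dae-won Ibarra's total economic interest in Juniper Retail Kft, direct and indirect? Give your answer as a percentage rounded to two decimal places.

Dae-won reaches Juniper along 5 paths.
Via Greywick: 93% × 22% = 20.46%.
Direct stake: 35% = 35%.
Via Stratus → Everline: 90% × 20% × 43% = 7.74%.
Via Everline: 8% × 43% = 3.44%.
Via Rowan → Everline: 100% × 72% × 43% = 30.96%.
Total: 20.46% + 35% + 7.74% + 3.44% + 30.96% = 97.6%.
Rounded: 97.60%.

97.60%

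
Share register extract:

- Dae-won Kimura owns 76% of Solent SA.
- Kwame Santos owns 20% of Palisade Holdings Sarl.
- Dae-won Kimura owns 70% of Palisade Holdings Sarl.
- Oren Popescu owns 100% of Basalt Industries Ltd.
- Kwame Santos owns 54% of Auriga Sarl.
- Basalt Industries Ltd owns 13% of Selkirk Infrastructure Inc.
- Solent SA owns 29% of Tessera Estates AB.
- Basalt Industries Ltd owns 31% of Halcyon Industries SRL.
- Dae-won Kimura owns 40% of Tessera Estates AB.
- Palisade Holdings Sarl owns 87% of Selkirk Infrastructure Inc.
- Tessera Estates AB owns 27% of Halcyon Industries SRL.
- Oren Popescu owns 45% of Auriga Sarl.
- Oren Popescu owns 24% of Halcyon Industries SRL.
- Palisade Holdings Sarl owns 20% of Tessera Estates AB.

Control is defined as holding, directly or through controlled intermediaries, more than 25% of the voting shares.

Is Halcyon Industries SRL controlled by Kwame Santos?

Kwame holds 54% of Auriga, so Kwame controls Auriga.
Neither Kwame nor any entity Kwame controls holds any voting interest in Halcyon.
So Kwame does not control Halcyon.

No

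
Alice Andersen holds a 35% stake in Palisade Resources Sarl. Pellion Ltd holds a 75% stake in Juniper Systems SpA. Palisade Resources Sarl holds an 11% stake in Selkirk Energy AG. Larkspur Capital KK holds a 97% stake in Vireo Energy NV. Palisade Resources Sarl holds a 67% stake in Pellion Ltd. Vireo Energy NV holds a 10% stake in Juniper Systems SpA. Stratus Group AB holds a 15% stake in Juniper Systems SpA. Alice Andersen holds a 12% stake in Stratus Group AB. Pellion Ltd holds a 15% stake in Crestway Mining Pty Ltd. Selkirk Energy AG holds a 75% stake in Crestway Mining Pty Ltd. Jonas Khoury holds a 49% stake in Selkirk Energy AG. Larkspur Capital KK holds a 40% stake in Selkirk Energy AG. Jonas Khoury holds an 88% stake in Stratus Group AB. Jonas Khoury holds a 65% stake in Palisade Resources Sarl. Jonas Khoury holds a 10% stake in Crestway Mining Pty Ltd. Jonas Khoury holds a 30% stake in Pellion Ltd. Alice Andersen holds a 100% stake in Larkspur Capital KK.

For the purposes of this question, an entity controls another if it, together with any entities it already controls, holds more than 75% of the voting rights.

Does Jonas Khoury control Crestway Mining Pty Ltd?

Jonas holds 88% of Stratus, so Jonas controls Stratus.
In Crestway, Jonas's side holds only 10%, not > 75%.
So Jonas does not control Crestway.

No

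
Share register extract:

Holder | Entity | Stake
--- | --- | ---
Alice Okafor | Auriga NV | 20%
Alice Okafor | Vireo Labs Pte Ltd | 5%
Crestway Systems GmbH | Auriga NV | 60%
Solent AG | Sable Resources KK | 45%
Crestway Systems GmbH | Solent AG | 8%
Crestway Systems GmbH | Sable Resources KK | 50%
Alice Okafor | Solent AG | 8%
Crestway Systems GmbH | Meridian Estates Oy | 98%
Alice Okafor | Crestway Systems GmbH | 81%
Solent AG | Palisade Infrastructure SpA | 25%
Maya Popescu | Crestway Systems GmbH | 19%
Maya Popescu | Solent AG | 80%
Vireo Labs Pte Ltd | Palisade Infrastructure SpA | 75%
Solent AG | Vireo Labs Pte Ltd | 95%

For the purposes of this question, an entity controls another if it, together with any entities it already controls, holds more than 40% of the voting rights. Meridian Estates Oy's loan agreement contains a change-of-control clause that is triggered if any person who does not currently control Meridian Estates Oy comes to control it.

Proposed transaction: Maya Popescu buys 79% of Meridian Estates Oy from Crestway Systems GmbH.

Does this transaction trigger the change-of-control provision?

The purchase adds only to Maya's holdings (Crestway's stake shrinks), so Maya is the only person who could newly come to control Meridian.
Maya holds 80% of Solent, so Maya controls Solent.
Solent holds 95% of Vireo, so Maya controls Vireo.
Solent holds 45% of Sable, so Maya controls Sable.
Solent and Vireo together hold 25% + 75% = 100% of Palisade, so Maya controls Palisade.
Neither Maya nor any entity Maya controls holds any voting interest in Meridian.
So before the transaction, Maya does not control Meridian.
After the purchase, Maya holds 79% of Meridian directly, and Crestway's stake falls to 19%.
Maya holds 79% of Meridian, so Maya controls Meridian.
Maya did not control Meridian before and does after, so the clause is triggered.

Yes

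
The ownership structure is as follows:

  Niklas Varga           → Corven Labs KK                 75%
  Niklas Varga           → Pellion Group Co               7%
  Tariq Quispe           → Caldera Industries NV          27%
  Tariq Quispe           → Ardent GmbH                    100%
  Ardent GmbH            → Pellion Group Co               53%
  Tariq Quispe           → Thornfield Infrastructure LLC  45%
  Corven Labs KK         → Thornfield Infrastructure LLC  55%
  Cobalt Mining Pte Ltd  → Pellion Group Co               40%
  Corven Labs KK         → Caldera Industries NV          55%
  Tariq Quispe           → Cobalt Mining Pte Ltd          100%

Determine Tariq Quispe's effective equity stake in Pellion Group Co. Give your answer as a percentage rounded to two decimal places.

Tariq reaches Pellion along 2 paths.
Via Ardent: 100% × 53% = 53%.
Via Cobalt: 100% × 40% = 40%.
Total: 53% + 40% = 93%.
Rounded: 93.00%.

93.00%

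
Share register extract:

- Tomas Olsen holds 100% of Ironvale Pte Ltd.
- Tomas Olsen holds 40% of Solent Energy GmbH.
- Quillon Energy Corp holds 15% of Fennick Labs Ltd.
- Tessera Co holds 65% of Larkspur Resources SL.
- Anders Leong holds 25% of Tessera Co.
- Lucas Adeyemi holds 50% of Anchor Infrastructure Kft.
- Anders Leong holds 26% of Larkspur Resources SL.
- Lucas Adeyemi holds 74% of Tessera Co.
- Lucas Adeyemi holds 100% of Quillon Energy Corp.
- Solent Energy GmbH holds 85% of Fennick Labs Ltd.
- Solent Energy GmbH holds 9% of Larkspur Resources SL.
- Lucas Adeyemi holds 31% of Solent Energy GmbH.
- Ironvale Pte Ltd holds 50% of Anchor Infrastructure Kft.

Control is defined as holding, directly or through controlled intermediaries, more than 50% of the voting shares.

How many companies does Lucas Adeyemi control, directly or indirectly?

Lucas holds 74% of Tessera, so Lucas controls Tessera.
Lucas holds 100% of Quillon, so Lucas controls Quillon.
Tessera holds 65% of Larkspur, so Lucas controls Larkspur.
No other company's threshold is met.
Lucas controls 3 companies.

3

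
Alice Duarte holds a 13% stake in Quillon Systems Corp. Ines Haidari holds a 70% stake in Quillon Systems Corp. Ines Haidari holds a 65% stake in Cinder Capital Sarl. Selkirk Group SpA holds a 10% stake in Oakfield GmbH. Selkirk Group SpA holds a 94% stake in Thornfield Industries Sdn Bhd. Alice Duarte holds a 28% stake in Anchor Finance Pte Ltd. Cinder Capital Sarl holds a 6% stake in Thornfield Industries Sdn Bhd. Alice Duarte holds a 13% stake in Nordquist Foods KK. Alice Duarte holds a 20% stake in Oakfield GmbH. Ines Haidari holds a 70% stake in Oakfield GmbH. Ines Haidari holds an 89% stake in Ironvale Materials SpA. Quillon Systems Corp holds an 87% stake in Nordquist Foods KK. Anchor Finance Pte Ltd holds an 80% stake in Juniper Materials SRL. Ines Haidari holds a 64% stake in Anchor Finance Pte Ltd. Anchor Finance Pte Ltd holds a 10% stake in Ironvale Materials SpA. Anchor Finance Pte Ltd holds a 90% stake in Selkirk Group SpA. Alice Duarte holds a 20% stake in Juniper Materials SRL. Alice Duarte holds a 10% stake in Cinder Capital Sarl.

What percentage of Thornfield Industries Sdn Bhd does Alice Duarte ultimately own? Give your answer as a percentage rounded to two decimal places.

Alice reaches Thornfield along 2 paths.
Via Cinder: 10% × 6% = 0.6%.
Via Anchor → Selkirk: 28% × 90% × 94% = 23.688%.
Total: 0.6% + 23.688% = 24.288%.
Rounded: 24.29%.

24.29%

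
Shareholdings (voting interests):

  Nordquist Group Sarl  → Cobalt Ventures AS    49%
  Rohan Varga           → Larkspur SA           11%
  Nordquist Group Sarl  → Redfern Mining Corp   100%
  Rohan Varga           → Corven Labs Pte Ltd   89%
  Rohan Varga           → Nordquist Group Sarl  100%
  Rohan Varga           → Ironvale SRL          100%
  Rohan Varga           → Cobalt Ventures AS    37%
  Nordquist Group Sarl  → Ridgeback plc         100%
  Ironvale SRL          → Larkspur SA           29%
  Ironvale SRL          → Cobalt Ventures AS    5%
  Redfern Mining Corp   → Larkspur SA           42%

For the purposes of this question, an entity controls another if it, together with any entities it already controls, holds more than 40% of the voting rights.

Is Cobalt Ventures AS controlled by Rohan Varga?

Rohan holds 100% of Ironvale, so Rohan controls Ironvale.
Rohan holds 100% of Nordquist, so Rohan controls Nordquist.
Rohan and Nordquist and Ironvale together hold 37% + 49% + 5% = 91% of Cobalt, so Rohan controls Cobalt.

Yes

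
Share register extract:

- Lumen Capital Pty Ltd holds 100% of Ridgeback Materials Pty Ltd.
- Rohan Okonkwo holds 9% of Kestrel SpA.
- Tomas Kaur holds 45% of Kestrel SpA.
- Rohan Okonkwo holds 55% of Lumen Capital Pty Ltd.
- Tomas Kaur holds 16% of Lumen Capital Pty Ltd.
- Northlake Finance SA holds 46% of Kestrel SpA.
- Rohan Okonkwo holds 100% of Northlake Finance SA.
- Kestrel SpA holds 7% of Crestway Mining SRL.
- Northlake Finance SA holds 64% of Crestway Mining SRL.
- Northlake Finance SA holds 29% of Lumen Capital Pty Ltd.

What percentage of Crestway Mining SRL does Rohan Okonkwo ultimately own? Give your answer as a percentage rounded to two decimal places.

67.85%

Rohan reaches Crestway along 3 paths.
Via Northlake: 100% × 64% = 64%.
Via Northlake → Kestrel: 100% × 46% × 7% = 3.22%.
Via Kestrel: 9% × 7% = 0.63%.
Total: 64% + 3.22% + 0.63% = 67.85%.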